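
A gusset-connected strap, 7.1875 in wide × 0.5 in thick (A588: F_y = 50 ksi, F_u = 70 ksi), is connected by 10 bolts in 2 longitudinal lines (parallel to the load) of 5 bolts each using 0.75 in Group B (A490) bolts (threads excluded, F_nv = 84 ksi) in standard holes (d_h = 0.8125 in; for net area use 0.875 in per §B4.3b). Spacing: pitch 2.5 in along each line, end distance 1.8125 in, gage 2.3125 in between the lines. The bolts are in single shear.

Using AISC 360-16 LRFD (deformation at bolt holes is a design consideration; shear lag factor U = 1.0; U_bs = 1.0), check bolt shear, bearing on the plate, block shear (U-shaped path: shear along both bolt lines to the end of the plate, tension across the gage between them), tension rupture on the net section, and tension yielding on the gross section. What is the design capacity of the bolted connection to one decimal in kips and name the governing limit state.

Bolt shear: A_b = π(0.75)²/4 = 0.44179 in². φR_n = 0.75 × 84 × 0.44179 × 10 × 1 = 278.3 kips.
Bearing (0.5 in plate, F_u = 70 ksi): end bolts L_c = 1.8125 − 0.8125/2 = 1.40625, R_n = min(1.2×1.40625×0.5×70, 2.4×0.75×0.5×70) = 59.063 kips/bolt; interior L_c = 2.5 − 0.8125 = 1.6875, R_n = 63 kips/bolt. φR_n = 0.75 × (2×59.063 + 8×63) = 466.6 kips.
Block shear: shear path 2×[1.8125+4×2.5] = 2×11.8125 in, A_gv = 11.813, A_nv = 2×(11.8125 − 4.5×0.875)×0.5 = 7.875 in²; tension across gage: (2.3125 − 1×0.875)×0.5 = 0.71875 in². R_n = min(0.6×70×7.875, 0.6×50×11.813) + 1.0×70×0.71875 = min(330.75, 354.39) + 50.313 = 381.06 kips. φR_n = 0.75 × 381.06 = 285.8 kips.
Tension rupture (net): A_n = (7.1875 − 2×0.875)×0.5 = 2.7188 in² (U = 1.0, A_e = A_n). φR_n = 0.75 × 70 × 2.7188 = 142.7 kips.
Tension yield (gross): A_g = 7.1875×0.5 = 3.5938 in². φR_n = 0.90 × 50 × 3.5938 = 161.7 kips.
Governing: min(278.3, 466.6, 285.8, 142.7, 161.7) = 142.7 kips → net-section rupture.

142.7 kips (net-section rupture governs)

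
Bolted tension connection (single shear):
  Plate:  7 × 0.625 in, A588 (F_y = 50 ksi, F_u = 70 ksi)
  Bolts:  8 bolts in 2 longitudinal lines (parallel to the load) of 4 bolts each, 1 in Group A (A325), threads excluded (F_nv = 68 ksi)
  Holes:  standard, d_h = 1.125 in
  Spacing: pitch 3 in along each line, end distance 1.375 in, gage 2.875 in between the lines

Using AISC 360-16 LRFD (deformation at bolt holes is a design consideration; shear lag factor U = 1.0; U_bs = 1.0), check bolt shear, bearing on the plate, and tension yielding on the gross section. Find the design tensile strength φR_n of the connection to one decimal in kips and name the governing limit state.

196.9 kips (gross-section yield governs)

Bolt shear: A_b = π(1)²/4 = 0.7854 in². φR_n = 0.75 × 68 × 0.7854 × 8 × 1 = 320.4 kips.
Bearing (0.625 in plate, F_u = 70 ksi): end bolts L_c = 1.375 − 1.125/2 = 0.8125, R_n = min(1.2×0.8125×0.625×70, 2.4×1×0.625×70) = 42.656 kips/bolt; interior L_c = 3 − 1.125 = 1.875, R_n = 98.438 kips/bolt. φR_n = 0.75 × (2×42.656 + 6×98.438) = 507.0 kips.
Tension yield (gross): A_g = 7×0.625 = 4.375 in². φR_n = 0.90 × 50 × 4.375 = 196.9 kips.
Governing: min(320.4, 507.0, 196.9) = 196.9 kips → gross-section yield.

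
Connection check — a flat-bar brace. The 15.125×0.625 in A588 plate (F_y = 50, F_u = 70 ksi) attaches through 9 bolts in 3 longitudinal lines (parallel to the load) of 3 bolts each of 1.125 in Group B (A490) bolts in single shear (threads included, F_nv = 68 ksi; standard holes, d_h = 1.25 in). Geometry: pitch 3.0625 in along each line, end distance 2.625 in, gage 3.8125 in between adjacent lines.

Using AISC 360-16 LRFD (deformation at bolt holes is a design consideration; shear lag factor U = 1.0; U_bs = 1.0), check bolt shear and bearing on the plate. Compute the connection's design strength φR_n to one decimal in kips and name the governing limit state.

456.3 kips (bolt shear governs)

Bolt shear: A_b = π(1.125)²/4 = 0.99402 in². φR_n = 0.75 × 68 × 0.99402 × 9 × 1 = 456.3 kips.
Bearing (0.625 in plate, F_u = 70 ksi): end bolts L_c = 2.625 − 1.25/2 = 2, R_n = min(1.2×2×0.625×70, 2.4×1.125×0.625×70) = 105 kips/bolt; interior L_c = 3.0625 − 1.25 = 1.8125, R_n = 95.156 kips/bolt. φR_n = 0.75 × (3×105 + 6×95.156) = 664.5 kips.
Governing: min(456.3, 664.5) = 456.3 kips → bolt shear.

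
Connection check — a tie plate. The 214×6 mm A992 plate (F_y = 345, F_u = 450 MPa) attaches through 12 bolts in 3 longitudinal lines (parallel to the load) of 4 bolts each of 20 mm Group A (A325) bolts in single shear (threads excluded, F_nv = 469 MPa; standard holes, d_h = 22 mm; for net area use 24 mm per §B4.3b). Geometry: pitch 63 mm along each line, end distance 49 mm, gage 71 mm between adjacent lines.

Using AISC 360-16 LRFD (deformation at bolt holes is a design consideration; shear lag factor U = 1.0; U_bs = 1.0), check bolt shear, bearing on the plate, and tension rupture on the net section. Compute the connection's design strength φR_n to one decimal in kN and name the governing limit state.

Bolt shear: A_b = π(20)²/4 = 314.16 mm². φR_n = 0.75 × 469 × 314.16 × 12 × 1 = 1326.1 kN.
Bearing (6 mm plate, F_u = 450 MPa): end bolts L_c = 49 − 22/2 = 38, R_n = min(1.2×38×6×450, 2.4×20×6×450) = 123.12 kN/bolt; interior L_c = 63 − 22 = 41, R_n = 129.6 kN/bolt. φR_n = 0.75 × (3×123.12 + 9×129.6) = 1151.8 kN.
Tension rupture (net): A_n = (214 − 3×24)×6 = 852 mm² (U = 1.0, A_e = A_n). φR_n = 0.75 × 450 × 852 = 287.6 kN.
Governing: min(1326.1, 1151.8, 287.6) = 287.6 kN → net-section rupture.

287.6 kN (net-section rupture governs)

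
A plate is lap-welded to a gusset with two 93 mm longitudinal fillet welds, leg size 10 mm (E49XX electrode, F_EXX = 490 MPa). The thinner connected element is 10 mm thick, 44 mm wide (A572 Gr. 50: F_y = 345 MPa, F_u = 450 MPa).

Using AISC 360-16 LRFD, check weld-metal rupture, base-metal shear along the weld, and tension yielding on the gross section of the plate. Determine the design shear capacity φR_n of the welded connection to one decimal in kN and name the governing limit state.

136.6 kN (gross-section yield governs)

Weld metal: throat = 0.707×10 = 7.07 mm, L = 2×93 = 186 mm. φR_n = 0.75 × 0.6 × 490 × 7.07 × 186 = 290.0 kN.
Base metal shear (10 mm plate): yield φR_n = 1.0×0.6×345×10×186 = 385.0 kN; rupture φR_n = 0.75×0.6×450×10×186 = 376.7 kN; take 376.7 kN (rupture).
Tension yield (gross): A_g = 44×10 = 440 mm². φR_n = 0.90 × 345 × 440 = 136.6 kN.
Governing: min(290.0, 376.7, 136.6) = 136.6 kN → gross-section yield.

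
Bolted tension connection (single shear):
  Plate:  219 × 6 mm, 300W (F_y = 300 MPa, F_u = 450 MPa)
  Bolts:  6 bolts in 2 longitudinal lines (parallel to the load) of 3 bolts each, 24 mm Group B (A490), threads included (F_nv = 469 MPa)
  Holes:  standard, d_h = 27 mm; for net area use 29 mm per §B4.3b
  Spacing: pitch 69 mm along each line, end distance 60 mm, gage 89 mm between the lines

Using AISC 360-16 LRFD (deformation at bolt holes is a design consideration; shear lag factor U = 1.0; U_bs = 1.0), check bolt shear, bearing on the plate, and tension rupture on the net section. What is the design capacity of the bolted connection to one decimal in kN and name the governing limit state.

Bolt shear: A_b = π(24)²/4 = 452.39 mm². φR_n = 0.75 × 469 × 452.39 × 6 × 1 = 954.8 kN.
Bearing (6 mm plate, F_u = 450 MPa): end bolts L_c = 60 − 27/2 = 46.5, R_n = min(1.2×46.5×6×450, 2.4×24×6×450) = 150.66 kN/bolt; interior L_c = 69 − 27 = 42, R_n = 136.08 kN/bolt. φR_n = 0.75 × (2×150.66 + 4×136.08) = 634.2 kN.
Tension rupture (net): A_n = (219 − 2×29)×6 = 966 mm² (U = 1.0, A_e = A_n). φR_n = 0.75 × 450 × 966 = 326.0 kN.
Governing: min(954.8, 634.2, 326.0) = 326.0 kN → net-section rupture.

326.0 kN (net-section rupture governs)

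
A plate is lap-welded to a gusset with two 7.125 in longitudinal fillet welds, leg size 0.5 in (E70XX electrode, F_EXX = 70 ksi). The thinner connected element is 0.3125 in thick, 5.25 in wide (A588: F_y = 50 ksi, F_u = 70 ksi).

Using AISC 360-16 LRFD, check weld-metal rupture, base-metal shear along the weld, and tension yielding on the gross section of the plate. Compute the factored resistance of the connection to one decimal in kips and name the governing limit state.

73.8 kips (gross-section yield governs)

Weld metal: throat = 0.707×0.5 = 0.3535 in, L = 2×7.125 = 14.25 in. φR_n = 0.75 × 0.6 × 70 × 0.3535 × 14.25 = 158.7 kips.
Base metal shear (0.3125 in plate): yield φR_n = 1.0×0.6×50×0.3125×14.25 = 133.6 kips; rupture φR_n = 0.75×0.6×70×0.3125×14.25 = 140.3 kips; take 133.6 kips (yield).
Tension yield (gross): A_g = 5.25×0.3125 = 1.6406 in². φR_n = 0.90 × 50 × 1.6406 = 73.8 kips.
Governing: min(158.7, 133.6, 73.8) = 73.8 kips → gross-section yield.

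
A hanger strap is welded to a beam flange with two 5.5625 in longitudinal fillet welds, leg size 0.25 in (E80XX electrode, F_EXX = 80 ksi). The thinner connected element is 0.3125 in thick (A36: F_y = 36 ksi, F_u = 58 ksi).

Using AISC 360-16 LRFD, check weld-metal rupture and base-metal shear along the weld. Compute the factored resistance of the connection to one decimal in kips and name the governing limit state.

70.8 kips (weld metal governs)

Weld metal: throat = 0.707×0.25 = 0.17675 in, L = 2×5.5625 = 11.125 in. φR_n = 0.75 × 0.6 × 80 × 0.17675 × 11.125 = 70.8 kips.
Base metal shear (0.3125 in plate): yield φR_n = 1.0×0.6×36×0.3125×11.125 = 75.1 kips; rupture φR_n = 0.75×0.6×58×0.3125×11.125 = 90.7 kips; take 75.1 kips (yield).
Governing: min(70.8, 75.1) = 70.8 kips → weld metal.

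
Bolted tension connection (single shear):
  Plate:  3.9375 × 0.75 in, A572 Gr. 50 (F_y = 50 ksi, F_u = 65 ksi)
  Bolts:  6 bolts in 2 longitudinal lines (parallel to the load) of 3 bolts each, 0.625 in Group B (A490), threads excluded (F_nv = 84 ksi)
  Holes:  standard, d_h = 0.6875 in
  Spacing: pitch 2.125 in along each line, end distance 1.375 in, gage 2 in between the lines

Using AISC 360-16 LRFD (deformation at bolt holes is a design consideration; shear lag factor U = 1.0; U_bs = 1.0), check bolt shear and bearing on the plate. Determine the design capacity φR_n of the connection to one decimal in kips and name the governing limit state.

116.0 kips (bolt shear governs)

Bolt shear: A_b = π(0.625)²/4 = 0.3068 in². φR_n = 0.75 × 84 × 0.3068 × 6 × 1 = 116.0 kips.
Bearing (0.75 in plate, F_u = 65 ksi): end bolts L_c = 1.375 − 0.6875/2 = 1.03125, R_n = min(1.2×1.03125×0.75×65, 2.4×0.625×0.75×65) = 60.328 kips/bolt; interior L_c = 2.125 − 0.6875 = 1.4375, R_n = 73.125 kips/bolt. φR_n = 0.75 × (2×60.328 + 4×73.125) = 309.9 kips.
Governing: min(116.0, 309.9) = 116.0 kips → bolt shear.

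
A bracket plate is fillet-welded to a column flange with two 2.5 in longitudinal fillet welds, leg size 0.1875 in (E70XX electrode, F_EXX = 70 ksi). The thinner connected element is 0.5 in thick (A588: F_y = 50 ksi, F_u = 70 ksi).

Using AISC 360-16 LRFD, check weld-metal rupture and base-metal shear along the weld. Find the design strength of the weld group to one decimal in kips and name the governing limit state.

Weld metal: throat = 0.707×0.1875 = 0.13256 in, L = 2×2.5 = 5 in. φR_n = 0.75 × 0.6 × 70 × 0.13256 × 5 = 20.9 kips.
Base metal shear (0.5 in plate): yield φR_n = 1.0×0.6×50×0.5×5 = 75.0 kips; rupture φR_n = 0.75×0.6×70×0.5×5 = 78.8 kips; take 75.0 kips (yield).
Governing: min(20.9, 75.0) = 20.9 kips → weld metal.

20.9 kips (weld metal governs)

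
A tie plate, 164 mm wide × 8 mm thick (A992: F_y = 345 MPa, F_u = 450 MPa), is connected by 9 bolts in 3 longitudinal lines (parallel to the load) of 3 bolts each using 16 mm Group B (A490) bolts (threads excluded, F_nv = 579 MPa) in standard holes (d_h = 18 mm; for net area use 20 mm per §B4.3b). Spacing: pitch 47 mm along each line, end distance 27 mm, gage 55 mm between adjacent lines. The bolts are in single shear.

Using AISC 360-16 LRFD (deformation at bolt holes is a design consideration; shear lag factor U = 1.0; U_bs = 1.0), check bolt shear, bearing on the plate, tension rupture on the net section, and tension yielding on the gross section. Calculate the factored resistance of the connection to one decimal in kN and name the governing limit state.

Bolt shear: A_b = π(16)²/4 = 201.06 mm². φR_n = 0.75 × 579 × 201.06 × 9 × 1 = 785.8 kN.
Bearing (8 mm plate, F_u = 450 MPa): end bolts L_c = 27 − 18/2 = 18, R_n = min(1.2×18×8×450, 2.4×16×8×450) = 77.76 kN/bolt; interior L_c = 47 − 18 = 29, R_n = 125.28 kN/bolt. φR_n = 0.75 × (3×77.76 + 6×125.28) = 738.7 kN.
Tension rupture (net): A_n = (164 − 3×20)×8 = 832 mm² (U = 1.0, A_e = A_n). φR_n = 0.75 × 450 × 832 = 280.8 kN.
Tension yield (gross): A_g = 164×8 = 1312 mm². φR_n = 0.90 × 345 × 1312 = 407.4 kN.
Governing: min(785.8, 738.7, 280.8, 407.4) = 280.8 kN → net-section rupture.

280.8 kN (net-section rupture governs)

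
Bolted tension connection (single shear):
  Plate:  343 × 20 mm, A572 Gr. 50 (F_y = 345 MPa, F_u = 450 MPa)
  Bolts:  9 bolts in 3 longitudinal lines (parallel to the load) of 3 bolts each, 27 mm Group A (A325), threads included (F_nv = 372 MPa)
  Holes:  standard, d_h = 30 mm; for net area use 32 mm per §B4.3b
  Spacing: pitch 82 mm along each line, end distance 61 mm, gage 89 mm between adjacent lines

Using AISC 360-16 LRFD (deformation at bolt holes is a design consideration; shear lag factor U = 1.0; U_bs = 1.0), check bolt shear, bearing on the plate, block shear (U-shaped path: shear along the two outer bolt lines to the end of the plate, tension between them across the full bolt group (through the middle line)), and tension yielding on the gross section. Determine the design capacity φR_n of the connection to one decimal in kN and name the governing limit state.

Bolt shear: A_b = π(27)²/4 = 572.56 mm². φR_n = 0.75 × 372 × 572.56 × 9 × 1 = 1437.7 kN.
Bearing (20 mm plate, F_u = 450 MPa): end bolts L_c = 61 − 30/2 = 46, R_n = min(1.2×46×20×450, 2.4×27×20×450) = 496.8 kN/bolt; interior L_c = 82 − 30 = 52, R_n = 561.6 kN/bolt. φR_n = 0.75 × (3×496.8 + 6×561.6) = 3645.0 kN.
Block shear: shear path 2×[61+2×82] = 2×225 mm, A_gv = 9000, A_nv = 2×(225 − 2.5×32)×20 = 5800 mm²; tension across gage: (178 − 2×32)×20 = 2280 mm². R_n = min(0.6×450×5800, 0.6×345×9000) + 1.0×450×2280 = min(1566, 1863) + 1026 = 2592 kN. φR_n = 0.75 × 2592 = 1944.0 kN.
Tension yield (gross): A_g = 343×20 = 6860 mm². φR_n = 0.90 × 345 × 6860 = 2130.0 kN.
Governing: min(1437.7, 3645.0, 1944.0, 2130.0) = 1437.7 kN → bolt shear.

1437.7 kN (bolt shear governs)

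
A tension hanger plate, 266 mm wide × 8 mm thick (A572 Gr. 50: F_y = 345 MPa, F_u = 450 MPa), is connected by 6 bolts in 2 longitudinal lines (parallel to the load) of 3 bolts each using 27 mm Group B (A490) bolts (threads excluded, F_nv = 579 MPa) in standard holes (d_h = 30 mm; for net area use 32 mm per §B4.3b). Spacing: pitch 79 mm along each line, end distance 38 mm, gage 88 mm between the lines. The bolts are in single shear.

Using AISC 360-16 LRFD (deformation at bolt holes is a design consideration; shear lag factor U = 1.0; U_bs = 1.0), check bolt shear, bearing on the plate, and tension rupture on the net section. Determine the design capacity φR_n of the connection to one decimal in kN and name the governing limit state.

Bolt shear: A_b = π(27)²/4 = 572.56 mm². φR_n = 0.75 × 579 × 572.56 × 6 × 1 = 1491.8 kN.
Bearing (8 mm plate, F_u = 450 MPa): end bolts L_c = 38 − 30/2 = 23, R_n = min(1.2×23×8×450, 2.4×27×8×450) = 99.36 kN/bolt; interior L_c = 79 − 30 = 49, R_n = 211.68 kN/bolt. φR_n = 0.75 × (2×99.36 + 4×211.68) = 784.1 kN.
Tension rupture (net): A_n = (266 − 2×32)×8 = 1616 mm² (U = 1.0, A_e = A_n). φR_n = 0.75 × 450 × 1616 = 545.4 kN.
Governing: min(1491.8, 784.1, 545.4) = 545.4 kN → net-section rupture.

545.4 kN (net-section rupture governs)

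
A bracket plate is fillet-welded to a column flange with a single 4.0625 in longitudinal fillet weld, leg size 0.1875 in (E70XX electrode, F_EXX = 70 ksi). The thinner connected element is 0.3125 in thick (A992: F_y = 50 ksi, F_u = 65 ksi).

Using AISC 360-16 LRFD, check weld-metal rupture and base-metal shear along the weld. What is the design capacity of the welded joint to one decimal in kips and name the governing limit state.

17.0 kips (weld metal governs)

Weld metal: throat = 0.707×0.1875 = 0.13256 in, L = 4.0625 in. φR_n = 0.75 × 0.6 × 70 × 0.13256 × 4.0625 = 17.0 kips.
Base metal shear (0.3125 in plate): yield φR_n = 1.0×0.6×50×0.3125×4.0625 = 38.1 kips; rupture φR_n = 0.75×0.6×65×0.3125×4.0625 = 37.1 kips; take 37.1 kips (rupture).
Governing: min(17.0, 37.1) = 17.0 kips → weld metal.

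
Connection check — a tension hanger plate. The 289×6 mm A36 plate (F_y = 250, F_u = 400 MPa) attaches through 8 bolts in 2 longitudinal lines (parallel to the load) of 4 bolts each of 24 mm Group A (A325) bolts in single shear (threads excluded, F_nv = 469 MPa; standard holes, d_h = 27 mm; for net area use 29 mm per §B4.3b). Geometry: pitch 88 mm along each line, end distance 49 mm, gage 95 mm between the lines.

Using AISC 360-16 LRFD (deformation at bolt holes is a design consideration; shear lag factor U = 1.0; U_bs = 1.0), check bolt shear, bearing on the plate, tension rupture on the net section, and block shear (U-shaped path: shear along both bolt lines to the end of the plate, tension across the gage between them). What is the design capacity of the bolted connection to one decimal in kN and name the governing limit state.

Bolt shear: A_b = π(24)²/4 = 452.39 mm². φR_n = 0.75 × 469 × 452.39 × 8 × 1 = 1273.0 kN.
Bearing (6 mm plate, F_u = 400 MPa): end bolts L_c = 49 − 27/2 = 35.5, R_n = min(1.2×35.5×6×400, 2.4×24×6×400) = 102.24 kN/bolt; interior L_c = 88 − 27 = 61, R_n = 138.24 kN/bolt. φR_n = 0.75 × (2×102.24 + 6×138.24) = 775.4 kN.
Tension rupture (net): A_n = (289 − 2×29)×6 = 1386 mm² (U = 1.0, A_e = A_n). φR_n = 0.75 × 400 × 1386 = 415.8 kN.
Block shear: shear path 2×[49+3×88] = 2×313 mm, A_gv = 3756, A_nv = 2×(313 − 3.5×29)×6 = 2538 mm²; tension across gage: (95 − 1×29)×6 = 396 mm². R_n = min(0.6×400×2538, 0.6×250×3756) + 1.0×400×396 = min(609.12, 563.4) + 158.4 = 721.8 kN. φR_n = 0.75 × 721.8 = 541.4 kN.
Governing: min(1273.0, 775.4, 415.8, 541.4) = 415.8 kN → net-section rupture.

415.8 kN (net-section rupture governs)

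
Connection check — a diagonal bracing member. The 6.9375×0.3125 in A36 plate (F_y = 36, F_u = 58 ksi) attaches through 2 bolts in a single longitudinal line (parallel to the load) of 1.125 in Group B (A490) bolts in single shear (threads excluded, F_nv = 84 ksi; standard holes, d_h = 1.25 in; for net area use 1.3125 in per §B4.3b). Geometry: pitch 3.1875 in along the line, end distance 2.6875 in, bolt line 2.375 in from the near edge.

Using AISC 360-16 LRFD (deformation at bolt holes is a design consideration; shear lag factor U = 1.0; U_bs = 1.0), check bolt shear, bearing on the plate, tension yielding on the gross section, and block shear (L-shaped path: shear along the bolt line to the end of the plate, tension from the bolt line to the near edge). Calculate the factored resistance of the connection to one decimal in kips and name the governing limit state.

Bolt shear: A_b = π(1.125)²/4 = 0.99402 in². φR_n = 0.75 × 84 × 0.99402 × 2 × 1 = 125.2 kips.
Bearing (0.3125 in plate, F_u = 58 ksi): end bolts L_c = 2.6875 − 1.25/2 = 2.0625, R_n = min(1.2×2.0625×0.3125×58, 2.4×1.125×0.3125×58) = 44.859 kips/bolt; interior L_c = 3.1875 − 1.25 = 1.9375, R_n = 42.141 kips/bolt. φR_n = 0.75 × (1×44.859 + 1×42.141) = 65.3 kips.
Tension yield (gross): A_g = 6.9375×0.3125 = 2.168 in². φR_n = 0.90 × 36 × 2.168 = 70.2 kips.
Block shear: shear path 1×[2.6875+1×3.1875] = 1×5.875 in, A_gv = 1.8359, A_nv = 1×(5.875 − 1.5×1.3125)×0.3125 = 1.2207 in²; tension to near edge: (2.375 − 0.5×1.3125)×0.3125 = 0.53711 in². R_n = min(0.6×58×1.2207, 0.6×36×1.8359) + 1.0×58×0.53711 = min(42.48, 39.655) + 31.152 = 70.807 kips. φR_n = 0.75 × 70.807 = 53.1 kips.
Governing: min(125.2, 65.3, 70.2, 53.1) = 53.1 kips → block shear.

53.1 kips (block shear governs)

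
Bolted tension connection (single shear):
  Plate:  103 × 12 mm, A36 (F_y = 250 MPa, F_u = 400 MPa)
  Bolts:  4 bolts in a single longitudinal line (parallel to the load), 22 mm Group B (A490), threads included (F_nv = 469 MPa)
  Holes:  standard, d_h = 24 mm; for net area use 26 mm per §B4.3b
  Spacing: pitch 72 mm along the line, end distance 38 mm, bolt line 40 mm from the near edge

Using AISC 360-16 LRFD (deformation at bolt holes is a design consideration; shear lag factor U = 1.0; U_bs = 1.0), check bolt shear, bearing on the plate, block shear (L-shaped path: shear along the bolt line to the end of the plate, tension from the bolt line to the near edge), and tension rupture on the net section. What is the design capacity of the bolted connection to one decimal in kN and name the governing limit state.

Bolt shear: A_b = π(22)²/4 = 380.13 mm². φR_n = 0.75 × 469 × 380.13 × 4 × 1 = 534.8 kN.
Bearing (12 mm plate, F_u = 400 MPa): end bolts L_c = 38 − 24/2 = 26, R_n = min(1.2×26×12×400, 2.4×22×12×400) = 149.76 kN/bolt; interior L_c = 72 − 24 = 48, R_n = 253.44 kN/bolt. φR_n = 0.75 × (1×149.76 + 3×253.44) = 682.6 kN.
Block shear: shear path 1×[38+3×72] = 1×254 mm, A_gv = 3048, A_nv = 1×(254 − 3.5×26)×12 = 1956 mm²; tension to near edge: (40 − 0.5×26)×12 = 324 mm². R_n = min(0.6×400×1956, 0.6×250×3048) + 1.0×400×324 = min(469.44, 457.2) + 129.6 = 586.8 kN. φR_n = 0.75 × 586.8 = 440.1 kN.
Tension rupture (net): A_n = (103 − 1×26)×12 = 924 mm² (U = 1.0, A_e = A_n). φR_n = 0.75 × 400 × 924 = 277.2 kN.
Governing: min(534.8, 682.6, 440.1, 277.2) = 277.2 kN → net-section rupture.

277.2 kN (net-section rupture governs)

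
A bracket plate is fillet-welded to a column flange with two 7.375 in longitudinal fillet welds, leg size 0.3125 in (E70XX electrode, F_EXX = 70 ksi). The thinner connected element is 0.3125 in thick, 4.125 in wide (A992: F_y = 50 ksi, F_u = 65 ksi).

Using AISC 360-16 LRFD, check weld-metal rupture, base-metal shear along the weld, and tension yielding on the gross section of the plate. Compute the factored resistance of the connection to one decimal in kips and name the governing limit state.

58.0 kips (gross-section yield governs)

Weld metal: throat = 0.707×0.3125 = 0.22094 in, L = 2×7.375 = 14.75 in. φR_n = 0.75 × 0.6 × 70 × 0.22094 × 14.75 = 102.7 kips.
Base metal shear (0.3125 in plate): yield φR_n = 1.0×0.6×50×0.3125×14.75 = 138.3 kips; rupture φR_n = 0.75×0.6×65×0.3125×14.75 = 134.8 kips; take 134.8 kips (rupture).
Tension yield (gross): A_g = 4.125×0.3125 = 1.2891 in². φR_n = 0.90 × 50 × 1.2891 = 58.0 kips.
Governing: min(102.7, 134.8, 58.0) = 58.0 kips → gross-section yield.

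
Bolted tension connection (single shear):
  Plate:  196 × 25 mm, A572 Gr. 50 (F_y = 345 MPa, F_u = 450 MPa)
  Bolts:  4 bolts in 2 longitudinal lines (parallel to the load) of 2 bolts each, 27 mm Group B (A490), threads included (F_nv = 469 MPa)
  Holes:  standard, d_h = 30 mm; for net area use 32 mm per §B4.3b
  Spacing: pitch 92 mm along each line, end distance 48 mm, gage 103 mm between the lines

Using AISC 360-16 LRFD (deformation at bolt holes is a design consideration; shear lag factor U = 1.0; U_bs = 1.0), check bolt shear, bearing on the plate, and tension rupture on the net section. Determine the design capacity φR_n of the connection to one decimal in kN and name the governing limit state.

Bolt shear: A_b = π(27)²/4 = 572.56 mm². φR_n = 0.75 × 469 × 572.56 × 4 × 1 = 805.6 kN.
Bearing (25 mm plate, F_u = 450 MPa): end bolts L_c = 48 − 30/2 = 33, R_n = min(1.2×33×25×450, 2.4×27×25×450) = 445.5 kN/bolt; interior L_c = 92 − 30 = 62, R_n = 729 kN/bolt. φR_n = 0.75 × (2×445.5 + 2×729) = 1761.8 kN.
Tension rupture (net): A_n = (196 − 2×32)×25 = 3300 mm² (U = 1.0, A_e = A_n). φR_n = 0.75 × 450 × 3300 = 1113.8 kN.
Governing: min(805.6, 1761.8, 1113.8) = 805.6 kN → bolt shear.

805.6 kN (bolt shear governs)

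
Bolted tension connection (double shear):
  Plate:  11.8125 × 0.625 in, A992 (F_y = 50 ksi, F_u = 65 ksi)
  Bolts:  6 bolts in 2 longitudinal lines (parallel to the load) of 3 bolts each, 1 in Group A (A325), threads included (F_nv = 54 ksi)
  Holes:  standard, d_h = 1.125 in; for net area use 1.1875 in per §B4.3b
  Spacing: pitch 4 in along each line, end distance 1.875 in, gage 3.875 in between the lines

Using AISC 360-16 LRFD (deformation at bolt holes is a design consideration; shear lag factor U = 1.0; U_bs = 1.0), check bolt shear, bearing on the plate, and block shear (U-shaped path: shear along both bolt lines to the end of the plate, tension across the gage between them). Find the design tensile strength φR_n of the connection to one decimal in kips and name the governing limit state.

334.4 kips (block shear governs)

Bolt shear: A_b = π(1)²/4 = 0.7854 in². φR_n = 0.75 × 54 × 0.7854 × 6 × 2 = 381.7 kips.
Bearing (0.625 in plate, F_u = 65 ksi): end bolts L_c = 1.875 − 1.125/2 = 1.3125, R_n = min(1.2×1.3125×0.625×65, 2.4×1×0.625×65) = 63.984 kips/bolt; interior L_c = 4 − 1.125 = 2.875, R_n = 97.5 kips/bolt. φR_n = 0.75 × (2×63.984 + 4×97.5) = 388.5 kips.
Block shear: shear path 2×[1.875+2×4] = 2×9.875 in, A_gv = 12.344, A_nv = 2×(9.875 − 2.5×1.1875)×0.625 = 8.6328 in²; tension across gage: (3.875 − 1×1.1875)×0.625 = 1.6797 in². R_n = min(0.6×65×8.6328, 0.6×50×12.344) + 1.0×65×1.6797 = min(336.68, 370.32) + 109.18 = 445.86 kips. φR_n = 0.75 × 445.86 = 334.4 kips.
Governing: min(381.7, 388.5, 334.4) = 334.4 kips → block shear.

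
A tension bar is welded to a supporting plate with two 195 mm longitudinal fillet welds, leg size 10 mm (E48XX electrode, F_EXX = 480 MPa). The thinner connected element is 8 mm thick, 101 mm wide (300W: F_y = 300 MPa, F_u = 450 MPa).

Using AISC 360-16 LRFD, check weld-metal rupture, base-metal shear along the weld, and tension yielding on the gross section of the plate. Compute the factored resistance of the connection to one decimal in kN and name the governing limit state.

218.2 kN (gross-section yield governs)

Weld metal: throat = 0.707×10 = 7.07 mm, L = 2×195 = 390 mm. φR_n = 0.75 × 0.6 × 480 × 7.07 × 390 = 595.6 kN.
Base metal shear (8 mm plate): yield φR_n = 1.0×0.6×300×8×390 = 561.6 kN; rupture φR_n = 0.75×0.6×450×8×390 = 631.8 kN; take 561.6 kN (yield).
Tension yield (gross): A_g = 101×8 = 808 mm². φR_n = 0.90 × 300 × 808 = 218.2 kN.
Governing: min(595.6, 561.6, 218.2) = 218.2 kN → gross-section yield.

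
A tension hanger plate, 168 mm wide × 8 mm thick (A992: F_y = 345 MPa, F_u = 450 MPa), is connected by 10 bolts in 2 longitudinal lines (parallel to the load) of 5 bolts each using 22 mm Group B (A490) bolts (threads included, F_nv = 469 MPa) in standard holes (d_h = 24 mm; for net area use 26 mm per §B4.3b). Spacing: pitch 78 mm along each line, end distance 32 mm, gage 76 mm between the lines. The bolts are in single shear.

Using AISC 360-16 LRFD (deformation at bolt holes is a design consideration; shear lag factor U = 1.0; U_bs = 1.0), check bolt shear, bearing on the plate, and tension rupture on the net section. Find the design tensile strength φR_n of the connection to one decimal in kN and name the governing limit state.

Bolt shear: A_b = π(22)²/4 = 380.13 mm². φR_n = 0.75 × 469 × 380.13 × 10 × 1 = 1337.1 kN.
Bearing (8 mm plate, F_u = 450 MPa): end bolts L_c = 32 − 24/2 = 20, R_n = min(1.2×20×8×450, 2.4×22×8×450) = 86.4 kN/bolt; interior L_c = 78 − 24 = 54, R_n = 190.08 kN/bolt. φR_n = 0.75 × (2×86.4 + 8×190.08) = 1270.1 kN.
Tension rupture (net): A_n = (168 − 2×26)×8 = 928 mm² (U = 1.0, A_e = A_n). φR_n = 0.75 × 450 × 928 = 313.2 kN.
Governing: min(1337.1, 1270.1, 313.2) = 313.2 kN → net-section rupture.

313.2 kN (net-section rupture governs)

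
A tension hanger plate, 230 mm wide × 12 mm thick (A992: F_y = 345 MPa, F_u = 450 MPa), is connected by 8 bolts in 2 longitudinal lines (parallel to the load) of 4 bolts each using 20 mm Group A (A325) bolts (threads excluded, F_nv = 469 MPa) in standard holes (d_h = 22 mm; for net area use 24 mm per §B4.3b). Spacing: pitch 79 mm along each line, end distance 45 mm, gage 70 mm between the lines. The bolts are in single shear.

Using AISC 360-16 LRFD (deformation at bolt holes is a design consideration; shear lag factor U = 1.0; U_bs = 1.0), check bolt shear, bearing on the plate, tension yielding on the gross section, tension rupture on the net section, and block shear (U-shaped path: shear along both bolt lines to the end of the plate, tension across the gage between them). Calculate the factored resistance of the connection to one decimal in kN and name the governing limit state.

737.1 kN (net-section rupture governs)

Bolt shear: A_b = π(20)²/4 = 314.16 mm². φR_n = 0.75 × 469 × 314.16 × 8 × 1 = 884.0 kN.
Bearing (12 mm plate, F_u = 450 MPa): end bolts L_c = 45 − 22/2 = 34, R_n = min(1.2×34×12×450, 2.4×20×12×450) = 220.32 kN/bolt; interior L_c = 79 − 22 = 57, R_n = 259.2 kN/bolt. φR_n = 0.75 × (2×220.32 + 6×259.2) = 1496.9 kN.
Tension yield (gross): A_g = 230×12 = 2760 mm². φR_n = 0.90 × 345 × 2760 = 857.0 kN.
Tension rupture (net): A_n = (230 − 2×24)×12 = 2184 mm² (U = 1.0, A_e = A_n). φR_n = 0.75 × 450 × 2184 = 737.1 kN.
Block shear: shear path 2×[45+3×79] = 2×282 mm, A_gv = 6768, A_nv = 2×(282 − 3.5×24)×12 = 4752 mm²; tension across gage: (70 − 1×24)×12 = 552 mm². R_n = min(0.6×450×4752, 0.6×345×6768) + 1.0×450×552 = min(1283, 1401) + 248.4 = 1531.4 kN. φR_n = 0.75 × 1531.4 = 1148.6 kN.
Governing: min(884.0, 1496.9, 857.0, 737.1, 1148.6) = 737.1 kN → net-section rupture.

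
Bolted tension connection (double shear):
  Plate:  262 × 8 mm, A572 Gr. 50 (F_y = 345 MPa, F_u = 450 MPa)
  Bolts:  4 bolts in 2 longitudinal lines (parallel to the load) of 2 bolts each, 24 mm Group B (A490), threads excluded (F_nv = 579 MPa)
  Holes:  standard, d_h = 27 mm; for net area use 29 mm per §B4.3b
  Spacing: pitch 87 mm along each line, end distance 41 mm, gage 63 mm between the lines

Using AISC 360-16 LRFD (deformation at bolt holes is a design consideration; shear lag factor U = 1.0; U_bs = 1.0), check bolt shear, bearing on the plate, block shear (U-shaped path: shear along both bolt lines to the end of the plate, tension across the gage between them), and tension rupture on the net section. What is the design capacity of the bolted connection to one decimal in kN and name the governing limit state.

365.6 kN (block shear governs)

Bolt shear: A_b = π(24)²/4 = 452.39 mm². φR_n = 0.75 × 579 × 452.39 × 4 × 2 = 1571.6 kN.
Bearing (8 mm plate, F_u = 450 MPa): end bolts L_c = 41 − 27/2 = 27.5, R_n = min(1.2×27.5×8×450, 2.4×24×8×450) = 118.8 kN/bolt; interior L_c = 87 − 27 = 60, R_n = 207.36 kN/bolt. φR_n = 0.75 × (2×118.8 + 2×207.36) = 489.2 kN.
Block shear: shear path 2×[41+1×87] = 2×128 mm, A_gv = 2048, A_nv = 2×(128 − 1.5×29)×8 = 1352 mm²; tension across gage: (63 − 1×29)×8 = 272 mm². R_n = min(0.6×450×1352, 0.6×345×2048) + 1.0×450×272 = min(365.04, 423.94) + 122.4 = 487.44 kN. φR_n = 0.75 × 487.44 = 365.6 kN.
Tension rupture (net): A_n = (262 − 2×29)×8 = 1632 mm² (U = 1.0, A_e = A_n). φR_n = 0.75 × 450 × 1632 = 550.8 kN.
Governing: min(1571.6, 489.2, 365.6, 550.8) = 365.6 kN → block shear.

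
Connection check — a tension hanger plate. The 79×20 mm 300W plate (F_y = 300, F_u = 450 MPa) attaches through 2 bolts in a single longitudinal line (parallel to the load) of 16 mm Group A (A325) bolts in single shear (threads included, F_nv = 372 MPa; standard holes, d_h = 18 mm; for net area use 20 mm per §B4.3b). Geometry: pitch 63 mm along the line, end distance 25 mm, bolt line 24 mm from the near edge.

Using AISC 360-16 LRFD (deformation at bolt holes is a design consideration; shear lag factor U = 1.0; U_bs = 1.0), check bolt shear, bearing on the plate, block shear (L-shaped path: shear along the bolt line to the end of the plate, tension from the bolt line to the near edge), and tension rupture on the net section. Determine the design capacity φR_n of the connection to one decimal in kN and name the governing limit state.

Bolt shear: A_b = π(16)²/4 = 201.06 mm². φR_n = 0.75 × 372 × 201.06 × 2 × 1 = 112.2 kN.
Bearing (20 mm plate, F_u = 450 MPa): end bolts L_c = 25 − 18/2 = 16, R_n = min(1.2×16×20×450, 2.4×16×20×450) = 172.8 kN/bolt; interior L_c = 63 − 18 = 45, R_n = 345.6 kN/bolt. φR_n = 0.75 × (1×172.8 + 1×345.6) = 388.8 kN.
Block shear: shear path 1×[25+1×63] = 1×88 mm, A_gv = 1760, A_nv = 1×(88 − 1.5×20)×20 = 1160 mm²; tension to near edge: (24 − 0.5×20)×20 = 280 mm². R_n = min(0.6×450×1160, 0.6×300×1760) + 1.0×450×280 = min(313.2, 316.8) + 126 = 439.2 kN. φR_n = 0.75 × 439.2 = 329.4 kN.
Tension rupture (net): A_n = (79 − 1×20)×20 = 1180 mm² (U = 1.0, A_e = A_n). φR_n = 0.75 × 450 × 1180 = 398.3 kN.
Governing: min(112.2, 388.8, 329.4, 398.3) = 112.2 kN → bolt shear.

112.2 kN (bolt shear governs)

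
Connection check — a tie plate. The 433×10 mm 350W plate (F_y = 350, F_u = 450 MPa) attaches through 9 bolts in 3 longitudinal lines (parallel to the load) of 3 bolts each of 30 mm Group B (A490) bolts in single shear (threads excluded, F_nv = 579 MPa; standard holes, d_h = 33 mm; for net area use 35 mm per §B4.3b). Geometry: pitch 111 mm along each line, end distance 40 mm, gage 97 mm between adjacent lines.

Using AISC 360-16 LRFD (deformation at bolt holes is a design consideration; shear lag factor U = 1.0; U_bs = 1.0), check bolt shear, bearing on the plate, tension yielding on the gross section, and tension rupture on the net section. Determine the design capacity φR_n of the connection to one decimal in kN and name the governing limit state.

Bolt shear: A_b = π(30)²/4 = 706.86 mm². φR_n = 0.75 × 579 × 706.86 × 9 × 1 = 2762.6 kN.
Bearing (10 mm plate, F_u = 450 MPa): end bolts L_c = 40 − 33/2 = 23.5, R_n = min(1.2×23.5×10×450, 2.4×30×10×450) = 126.9 kN/bolt; interior L_c = 111 − 33 = 78, R_n = 324 kN/bolt. φR_n = 0.75 × (3×126.9 + 6×324) = 1743.5 kN.
Tension yield (gross): A_g = 433×10 = 4330 mm². φR_n = 0.90 × 350 × 4330 = 1364.0 kN.
Tension rupture (net): A_n = (433 − 3×35)×10 = 3280 mm² (U = 1.0, A_e = A_n). φR_n = 0.75 × 450 × 3280 = 1107.0 kN.
Governing: min(2762.6, 1743.5, 1364.0, 1107.0) = 1107.0 kN → net-section rupture.

1107.0 kN (net-section rupture governs)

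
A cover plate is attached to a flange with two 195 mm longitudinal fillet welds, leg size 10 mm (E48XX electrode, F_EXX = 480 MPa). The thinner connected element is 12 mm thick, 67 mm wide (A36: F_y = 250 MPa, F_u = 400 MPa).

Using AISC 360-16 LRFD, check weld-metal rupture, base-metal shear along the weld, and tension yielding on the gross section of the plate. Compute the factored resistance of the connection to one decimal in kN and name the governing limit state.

180.9 kN (gross-section yield governs)

Weld metal: throat = 0.707×10 = 7.07 mm, L = 2×195 = 390 mm. φR_n = 0.75 × 0.6 × 480 × 7.07 × 390 = 595.6 kN.
Base metal shear (12 mm plate): yield φR_n = 1.0×0.6×250×12×390 = 702.0 kN; rupture φR_n = 0.75×0.6×400×12×390 = 842.4 kN; take 702.0 kN (yield).
Tension yield (gross): A_g = 67×12 = 804 mm². φR_n = 0.90 × 250 × 804 = 180.9 kN.
Governing: min(595.6, 702.0, 180.9) = 180.9 kN → gross-section yield.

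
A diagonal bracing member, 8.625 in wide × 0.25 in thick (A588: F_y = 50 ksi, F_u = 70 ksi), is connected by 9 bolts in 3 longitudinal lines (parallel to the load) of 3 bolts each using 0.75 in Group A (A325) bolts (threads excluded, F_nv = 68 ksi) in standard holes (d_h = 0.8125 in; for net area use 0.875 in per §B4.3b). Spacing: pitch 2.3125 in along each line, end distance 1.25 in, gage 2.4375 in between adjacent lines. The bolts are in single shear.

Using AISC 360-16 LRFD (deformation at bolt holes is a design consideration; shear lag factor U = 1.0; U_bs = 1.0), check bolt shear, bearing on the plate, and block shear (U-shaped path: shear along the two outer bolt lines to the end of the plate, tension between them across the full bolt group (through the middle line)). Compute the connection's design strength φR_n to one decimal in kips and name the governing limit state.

Bolt shear: A_b = π(0.75)²/4 = 0.44179 in². φR_n = 0.75 × 68 × 0.44179 × 9 × 1 = 202.8 kips.
Bearing (0.25 in plate, F_u = 70 ksi): end bolts L_c = 1.25 − 0.8125/2 = 0.84375, R_n = min(1.2×0.84375×0.25×70, 2.4×0.75×0.25×70) = 17.719 kips/bolt; interior L_c = 2.3125 − 0.8125 = 1.5, R_n = 31.5 kips/bolt. φR_n = 0.75 × (3×17.719 + 6×31.5) = 181.6 kips.
Block shear: shear path 2×[1.25+2×2.3125] = 2×5.875 in, A_gv = 2.9375, A_nv = 2×(5.875 − 2.5×0.875)×0.25 = 1.8438 in²; tension across gage: (4.875 − 2×0.875)×0.25 = 0.78125 in². R_n = min(0.6×70×1.8438, 0.6×50×2.9375) + 1.0×70×0.78125 = min(77.44, 88.125) + 54.688 = 132.13 kips. φR_n = 0.75 × 132.13 = 99.1 kips.
Governing: min(202.8, 181.6, 99.1) = 99.1 kips → block shear.

99.1 kips (block shear governs)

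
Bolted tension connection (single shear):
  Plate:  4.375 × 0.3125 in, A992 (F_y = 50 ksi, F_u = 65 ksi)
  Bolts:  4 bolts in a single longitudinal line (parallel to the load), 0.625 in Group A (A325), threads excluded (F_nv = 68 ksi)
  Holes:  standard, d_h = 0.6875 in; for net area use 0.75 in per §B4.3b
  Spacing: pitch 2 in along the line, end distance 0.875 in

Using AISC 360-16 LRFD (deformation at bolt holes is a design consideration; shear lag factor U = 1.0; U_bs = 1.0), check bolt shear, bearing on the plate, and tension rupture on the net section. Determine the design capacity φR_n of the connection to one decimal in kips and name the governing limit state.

Bolt shear: A_b = π(0.625)²/4 = 0.3068 in². φR_n = 0.75 × 68 × 0.3068 × 4 × 1 = 62.6 kips.
Bearing (0.3125 in plate, F_u = 65 ksi): end bolts L_c = 0.875 − 0.6875/2 = 0.53125, R_n = min(1.2×0.53125×0.3125×65, 2.4×0.625×0.3125×65) = 12.949 kips/bolt; interior L_c = 2 − 0.6875 = 1.3125, R_n = 30.469 kips/bolt. φR_n = 0.75 × (1×12.949 + 3×30.469) = 78.3 kips.
Tension rupture (net): A_n = (4.375 − 1×0.75)×0.3125 = 1.1328 in² (U = 1.0, A_e = A_n). φR_n = 0.75 × 65 × 1.1328 = 55.2 kips.
Governing: min(62.6, 78.3, 55.2) = 55.2 kips → net-section rupture.

55.2 kips (net-section rupture governs)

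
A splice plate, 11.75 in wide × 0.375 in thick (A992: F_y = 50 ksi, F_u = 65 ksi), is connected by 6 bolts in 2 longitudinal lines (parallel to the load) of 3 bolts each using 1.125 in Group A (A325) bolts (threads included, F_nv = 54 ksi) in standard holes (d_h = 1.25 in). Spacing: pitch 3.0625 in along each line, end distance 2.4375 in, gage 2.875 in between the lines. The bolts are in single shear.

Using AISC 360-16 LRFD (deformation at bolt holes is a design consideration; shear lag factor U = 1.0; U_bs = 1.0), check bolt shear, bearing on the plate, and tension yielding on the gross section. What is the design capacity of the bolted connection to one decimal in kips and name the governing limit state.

198.3 kips (gross-section yield governs)

Bolt shear: A_b = π(1.125)²/4 = 0.99402 in². φR_n = 0.75 × 54 × 0.99402 × 6 × 1 = 241.5 kips.
Bearing (0.375 in plate, F_u = 65 ksi): end bolts L_c = 2.4375 − 1.25/2 = 1.8125, R_n = min(1.2×1.8125×0.375×65, 2.4×1.125×0.375×65) = 53.016 kips/bolt; interior L_c = 3.0625 − 1.25 = 1.8125, R_n = 53.016 kips/bolt. φR_n = 0.75 × (2×53.016 + 4×53.016) = 238.6 kips.
Tension yield (gross): A_g = 11.75×0.375 = 4.4063 in². φR_n = 0.90 × 50 × 4.4063 = 198.3 kips.
Governing: min(241.5, 238.6, 198.3) = 198.3 kips → gross-section yield.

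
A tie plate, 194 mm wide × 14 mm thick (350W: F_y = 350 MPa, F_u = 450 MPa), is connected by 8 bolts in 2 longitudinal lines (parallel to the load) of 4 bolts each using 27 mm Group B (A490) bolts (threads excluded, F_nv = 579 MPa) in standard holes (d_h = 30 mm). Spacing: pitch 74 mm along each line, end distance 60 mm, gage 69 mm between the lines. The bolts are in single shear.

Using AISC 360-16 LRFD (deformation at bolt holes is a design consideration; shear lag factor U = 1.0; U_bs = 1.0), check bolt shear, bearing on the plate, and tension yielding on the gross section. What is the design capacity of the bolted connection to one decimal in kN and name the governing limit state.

855.5 kN (gross-section yield governs)

Bolt shear: A_b = π(27)²/4 = 572.56 mm². φR_n = 0.75 × 579 × 572.56 × 8 × 1 = 1989.1 kN.
Bearing (14 mm plate, F_u = 450 MPa): end bolts L_c = 60 − 30/2 = 45, R_n = min(1.2×45×14×450, 2.4×27×14×450) = 340.2 kN/bolt; interior L_c = 74 − 30 = 44, R_n = 332.64 kN/bolt. φR_n = 0.75 × (2×340.2 + 6×332.64) = 2007.2 kN.
Tension yield (gross): A_g = 194×14 = 2716 mm². φR_n = 0.90 × 350 × 2716 = 855.5 kN.
Governing: min(1989.1, 2007.2, 855.5) = 855.5 kN → gross-section yield.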